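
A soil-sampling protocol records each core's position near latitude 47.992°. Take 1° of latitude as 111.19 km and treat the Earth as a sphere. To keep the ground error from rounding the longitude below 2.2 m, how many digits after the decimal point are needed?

5

At 47.992° one degree of longitude covers 111190 × cos 47.992° ≈ 111190 × 0.6692 ≈ 74412.2 m.
Rounding to N decimal places gives at most 0.5 × 10⁻ᴺ degrees of error, i.e. 0.5 × 10⁻ᴺ × 74412.2 m.
Setting 37206.1 × 10⁻ᴺ ≤ 2.2 gives 10ᴺ ≥ 1.691e+04, i.e. N ≥ 4.23.
At 4 places the error can reach 3.72 m, but 5 places keeps it to 0.372 m.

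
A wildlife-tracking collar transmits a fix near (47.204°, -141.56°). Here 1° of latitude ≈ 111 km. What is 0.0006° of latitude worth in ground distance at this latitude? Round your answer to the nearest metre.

67 metres

Along a meridian 0.0006° is 0.0006 × 111000 = 66.6 m.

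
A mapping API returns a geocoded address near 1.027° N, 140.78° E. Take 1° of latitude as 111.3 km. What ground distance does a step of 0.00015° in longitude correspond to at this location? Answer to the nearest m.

One degree of longitude here spans 111300 × cos 1.027° = 111300 × 0.9998 ≈ 111282 m; 0.00015° of that is 16.6923 m.

17 m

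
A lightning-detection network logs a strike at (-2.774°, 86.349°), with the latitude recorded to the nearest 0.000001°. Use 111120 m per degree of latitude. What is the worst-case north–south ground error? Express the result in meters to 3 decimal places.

0.056 meters

Rounding to 6 decimal places leaves the latitude within ±5e-07° of the true value.
Along the meridian that is 5e-07° × 111120 m/° = 0.05556 m.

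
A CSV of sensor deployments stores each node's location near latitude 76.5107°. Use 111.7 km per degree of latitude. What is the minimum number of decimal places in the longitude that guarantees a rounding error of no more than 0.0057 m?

7

At 76.5107° one degree of longitude covers 111700 × cos 76.5107° ≈ 111700 × 0.2333 ≈ 26055.6 m.
With N decimal places the half-ulp bound is 0.5·10⁻ᴺ°, or 0.5·10⁻ᴺ × 26055.6 m on the ground.
Need 0.5 × 26055.6 × 10⁻ᴺ ≤ 0.0057 → 10⁻ᴺ ≤ 4.375e-07, so N ≥ 6.36.
At 6 places the error can reach 0.013 m, but 7 places keeps it to 0.0013 m.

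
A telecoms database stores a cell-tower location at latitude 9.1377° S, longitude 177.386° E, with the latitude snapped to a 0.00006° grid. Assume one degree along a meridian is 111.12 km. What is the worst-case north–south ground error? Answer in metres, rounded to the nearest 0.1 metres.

3.3 metres

With a 0.00006° grid the true value lies within half a step, ±0.00006°/2 = ±3e-05°, of the stored one.
So the N–S error is at most 3e-05 × 111120 = 3.3336 m.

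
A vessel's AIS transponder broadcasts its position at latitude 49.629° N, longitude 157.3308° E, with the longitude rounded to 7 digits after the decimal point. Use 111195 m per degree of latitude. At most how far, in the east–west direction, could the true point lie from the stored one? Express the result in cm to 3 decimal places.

0.360 cm

Rounding to 7 decimal places leaves the longitude within ±5e-08° of the true value.
Parallels shrink by cos φ, so at 49.629° a degree of longitude is 111195 × 0.6477 ≈ 72024.8 m.
So at most 5e-08° × 72024.8 ≈ 0.00360124 m east–west.
That is 0.00360124 m = 0.36012 cm.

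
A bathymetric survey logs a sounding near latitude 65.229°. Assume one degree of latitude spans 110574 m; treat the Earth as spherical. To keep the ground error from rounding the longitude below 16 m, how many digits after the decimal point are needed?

At 65.229° one degree of longitude covers 110574 × cos 65.229° ≈ 110574 × 0.4190 ≈ 46329.7 m.
With N decimal places the half-ulp bound is 0.5·10⁻ᴺ°, or 0.5·10⁻ᴺ × 46329.7 m on the ground.
Setting 23164.8 × 10⁻ᴺ ≤ 16 gives 10ᴺ ≥ 1448, i.e. N ≥ 3.16.
At 3 places the error can reach 23.2 m, but 4 places keeps it to 2.32 m.

4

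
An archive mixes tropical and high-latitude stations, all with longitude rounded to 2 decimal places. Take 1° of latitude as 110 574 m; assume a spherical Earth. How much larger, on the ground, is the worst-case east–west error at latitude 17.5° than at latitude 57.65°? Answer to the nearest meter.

231 meters

Rounding to 2 decimal places leaves the longitude within ±0.005° of the true value.
Error at 17.5° = 0.005° × 110574 × cos 17.5° ≈ 552.87 × 0.9537 = 527.28 m.
At 57.65°: 0.005° × 110574 × cos 57.65° = 0.005 × 110574 × 0.5351 ≈ 295.84 m.
Difference: 527.28 − 295.84 = 231.45 m.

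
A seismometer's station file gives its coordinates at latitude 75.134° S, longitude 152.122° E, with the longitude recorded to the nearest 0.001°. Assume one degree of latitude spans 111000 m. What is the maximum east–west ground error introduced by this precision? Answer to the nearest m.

Rounding to 3 decimal places leaves the longitude within ±0.0005° of the true value.
At latitude 75.134° a degree of longitude spans 111000 m × cos 75.134° = 111000 × 0.2566 ≈ 28478.1 m.
So at most 0.0005° × 28478.1 ≈ 14.239 m east–west.

14 m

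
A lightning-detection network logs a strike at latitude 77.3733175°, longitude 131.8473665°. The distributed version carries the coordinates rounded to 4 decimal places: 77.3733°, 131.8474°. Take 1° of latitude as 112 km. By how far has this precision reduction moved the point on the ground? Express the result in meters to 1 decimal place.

2.1 meters

The latitude changed by +0.0000175° and the longitude by -0.0000335°.
North–south shift: 0.0000175 × 112000 = 1.96 m.
East–west at this latitude: -0.0000335° × 112000 × cos 77.3733° ≈ -0.0000335 × 24483 = -0.82018 m.
Hypotenuse of the two orthogonal shifts: √(1.96² + 0.82018²) = 2.12469 m.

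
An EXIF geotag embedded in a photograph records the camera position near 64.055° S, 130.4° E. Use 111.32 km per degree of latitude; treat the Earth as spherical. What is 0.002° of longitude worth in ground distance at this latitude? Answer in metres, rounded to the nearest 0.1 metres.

97.4 metres

At 64.055° a degree of longitude is 111320 × cos 64.055° ≈ 48703.4 m, so 0.002° corresponds to 97.4068 m.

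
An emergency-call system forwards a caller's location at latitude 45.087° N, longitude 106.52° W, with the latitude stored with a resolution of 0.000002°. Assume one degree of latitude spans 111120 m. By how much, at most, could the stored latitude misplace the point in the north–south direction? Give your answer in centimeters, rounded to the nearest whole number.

11 centimeters

With a 0.000002° grid the true value lies within half a step, ±0.000002°/2 = ±1e-06°, of the stored one.
North–south distance: 1e-06° × 111120 m/° = 0.11112 m.
That is 0.11112 m = 11.112 cm.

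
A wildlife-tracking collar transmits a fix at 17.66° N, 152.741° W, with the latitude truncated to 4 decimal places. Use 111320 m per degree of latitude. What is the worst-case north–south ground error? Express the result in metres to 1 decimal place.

Truncating at 4 decimal places can drop up to a full unit in the last place, so the latitude may be off by as much as 0.0001°.
North–south distance: 0.0001° × 111320 m/° = 11.132 m.

11.1 metres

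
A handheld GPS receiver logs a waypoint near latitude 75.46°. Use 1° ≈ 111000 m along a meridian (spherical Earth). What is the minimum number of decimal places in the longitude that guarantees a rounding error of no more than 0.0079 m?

At 75.46° one degree of longitude covers 111000 × cos 75.46° ≈ 111000 × 0.2511 ≈ 27867.2 m.
Rounding to N decimal places gives at most 0.5 × 10⁻ᴺ degrees of error, i.e. 0.5 × 10⁻ᴺ × 27867.2 m.
Need 0.5 × 27867.2 × 10⁻ᴺ ≤ 0.0079 → 10⁻ᴺ ≤ 5.670e-07, so N ≥ 6.25.
N = 6 would give 0.0139 m (too coarse); N = 7 gives 0.00139 m ≤ 0.0079 m.

7 decimal places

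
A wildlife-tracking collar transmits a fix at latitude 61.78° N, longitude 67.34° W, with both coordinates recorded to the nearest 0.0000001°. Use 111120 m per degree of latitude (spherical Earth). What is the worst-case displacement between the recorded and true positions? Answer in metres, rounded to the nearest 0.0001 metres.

0.0061 metres

Rounding to 7 decimal places leaves each coordinate within ±5e-08° of the true value.
N–S: 5e-08° × 111120 m/° = 0.005556 m.
E–W at 61.78°: 5e-08° × 111120 × cos 61.78° = 5e-08 × 111120 × 0.4729 ≈ 0.0026272 m.
Worst case both components are at the extreme and orthogonal: √(0.005556² + 0.0026272²) ≈ 0.00614584 m.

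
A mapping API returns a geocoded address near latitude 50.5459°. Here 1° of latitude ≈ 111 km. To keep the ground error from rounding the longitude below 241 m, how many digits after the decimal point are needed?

At 50.5459° one degree of longitude covers 111000 × cos 50.5459° ≈ 111000 × 0.6355 ≈ 70536 m.
Rounding to N decimal places gives at most 0.5 × 10⁻ᴺ degrees of error, i.e. 0.5 × 10⁻ᴺ × 70536 m.
Need 0.5 × 70536 × 10⁻ᴺ ≤ 241 → 10⁻ᴺ ≤ 6.833e-03, so N ≥ 2.17.
So 3 decimal places suffice (35.3 m); 2 would allow up to 353 m.

3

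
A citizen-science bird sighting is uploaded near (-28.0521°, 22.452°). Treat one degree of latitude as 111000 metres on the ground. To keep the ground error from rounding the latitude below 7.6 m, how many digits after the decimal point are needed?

4 decimal places

One degree of latitude covers 111000 m.
Rounding to N decimal places gives at most 0.5 × 10⁻ᴺ degrees of error, i.e. 0.5 × 10⁻ᴺ × 111000 m.
Setting 55500 × 10⁻ᴺ ≤ 7.6 gives 10ᴺ ≥ 7303, i.e. N ≥ 3.86.
N = 3 would give 55.5 m (too coarse); N = 4 gives 5.55 m ≤ 7.6 m.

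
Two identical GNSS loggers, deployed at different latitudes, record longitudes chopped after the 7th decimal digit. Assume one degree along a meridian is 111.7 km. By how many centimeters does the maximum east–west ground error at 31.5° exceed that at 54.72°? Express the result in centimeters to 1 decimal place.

0.3 centimeters

Truncating at 7 decimal places can drop up to a full unit in the last place, so the longitude may be off by as much as 1e-07°.
At 31.5°: 1e-07° × 111700 × cos 31.5° = 1e-07 × 111700 × 0.8526 ≈ 0.009524 m.
At 54.72°: 1e-07° × 111700 × cos 54.72° = 1e-07 × 111700 × 0.5776 ≈ 0.0064515 m.
Difference: 0.009524 − 0.0064515 = 0.0030725 m.
That is 0.0030725 m = 0.30725 cm.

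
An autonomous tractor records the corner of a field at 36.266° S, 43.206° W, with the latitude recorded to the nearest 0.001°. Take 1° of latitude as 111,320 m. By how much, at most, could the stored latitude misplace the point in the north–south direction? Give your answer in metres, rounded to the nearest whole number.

56 metres

Rounding to 3 decimal places leaves the latitude within ±0.0005° of the true value.
North–south distance: 0.0005° × 111320 m/° = 55.66 m.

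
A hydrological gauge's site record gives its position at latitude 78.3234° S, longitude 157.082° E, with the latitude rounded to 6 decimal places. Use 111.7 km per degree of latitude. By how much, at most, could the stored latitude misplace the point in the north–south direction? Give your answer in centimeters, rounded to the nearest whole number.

6 centimeters

Rounding to 6 decimal places leaves the latitude within ±5e-07° of the true value.
North–south distance: 5e-07° × 111700 m/° = 0.05585 m.
That is 0.05585 m = 5.585 cm.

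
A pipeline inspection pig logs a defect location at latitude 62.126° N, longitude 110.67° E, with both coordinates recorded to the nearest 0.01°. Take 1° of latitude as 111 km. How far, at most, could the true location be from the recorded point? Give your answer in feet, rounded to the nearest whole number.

2010 feet

Rounding to 2 decimal places leaves each coordinate within ±0.005° of the true value.
N–S: 0.005° × 111000 m/° = 555 m.
E–W at 62.126°: 0.005° × 111000 × cos 62.126° = 0.005 × 111000 × 0.4675 ≈ 259.478 m.
Worst case both components are at the extreme and orthogonal: √(555² + 259.478²) ≈ 612.661 m.
In feet: 612.661 m ÷ 0.3048 ≈ 2010 ft.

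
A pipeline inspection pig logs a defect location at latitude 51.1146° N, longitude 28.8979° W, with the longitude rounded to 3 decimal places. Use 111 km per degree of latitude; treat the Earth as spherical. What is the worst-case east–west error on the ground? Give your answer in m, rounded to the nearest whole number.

35 m

Rounding to 3 decimal places leaves the longitude within ±0.0005° of the true value.
At latitude 51.1146° a degree of longitude spans 111000 m × cos 51.1146° = 111000 × 0.6278 ≈ 69681.9 m.
East–west error: 0.0005° × 69681.9 m/° ≈ 34.8409 m.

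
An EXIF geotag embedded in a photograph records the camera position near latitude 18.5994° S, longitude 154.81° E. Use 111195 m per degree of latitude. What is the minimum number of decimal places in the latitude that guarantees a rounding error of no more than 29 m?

4 decimal places

One degree of latitude covers 111195 m.
N decimal places → at most half a unit in the last place, 0.5 × 10⁻ᴺ° = 111195/2 × 10⁻ᴺ m.
Need 0.5 × 111195 × 10⁻ᴺ ≤ 29 → 10⁻ᴺ ≤ 5.216e-04, so N ≥ 3.28.
N = 3 would give 55.6 m (too coarse); N = 4 gives 5.56 m ≤ 29 m.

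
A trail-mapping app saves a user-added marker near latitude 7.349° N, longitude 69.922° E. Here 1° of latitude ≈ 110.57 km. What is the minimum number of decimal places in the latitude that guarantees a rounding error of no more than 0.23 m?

One degree of latitude covers 110570 m.
With N decimal places the half-ulp bound is 0.5·10⁻ᴺ°, or 0.5·10⁻ᴺ × 110570 m on the ground.
Setting 55285 × 10⁻ᴺ ≤ 0.23 gives 10ᴺ ≥ 2.404e+05, i.e. N ≥ 5.38.
N = 5 would give 0.553 m (too coarse); N = 6 gives 0.0553 m ≤ 0.23 m.

6 decimal places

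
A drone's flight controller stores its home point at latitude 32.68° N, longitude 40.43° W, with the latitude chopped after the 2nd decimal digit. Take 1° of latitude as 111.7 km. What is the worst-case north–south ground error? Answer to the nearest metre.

1117 metres

Truncating at 2 decimal places can drop up to a full unit in the last place, so the latitude may be off by as much as 0.01°.
North–south distance: 0.01° × 111700 m/° = 1117 m.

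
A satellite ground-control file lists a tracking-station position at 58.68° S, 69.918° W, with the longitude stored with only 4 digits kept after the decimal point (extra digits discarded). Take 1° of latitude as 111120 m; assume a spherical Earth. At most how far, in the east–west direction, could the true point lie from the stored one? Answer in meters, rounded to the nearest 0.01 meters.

5.78 meters

Truncating at 4 decimal places can drop up to a full unit in the last place, so the longitude may be off by as much as 0.0001°.
At latitude 58.68° a degree of longitude spans 111120 m × cos 58.68° = 111120 × 0.5198 ≈ 57762.1 m.
East–west error: 0.0001° × 57762.1 m/° ≈ 5.77621 m.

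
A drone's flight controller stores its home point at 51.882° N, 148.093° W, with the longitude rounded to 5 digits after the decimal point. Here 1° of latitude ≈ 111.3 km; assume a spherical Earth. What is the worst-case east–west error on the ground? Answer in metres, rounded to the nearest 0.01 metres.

0.34 metres

Rounding to 5 decimal places leaves the longitude within ±5e-06° of the true value.
One degree of longitude at 51.882° is 111300 × cos 51.882° ≈ 111300 × 0.6173 = 68703.6 m.
Maximum E–W displacement: 5e-06 × 68703.6 = 0.343518 m.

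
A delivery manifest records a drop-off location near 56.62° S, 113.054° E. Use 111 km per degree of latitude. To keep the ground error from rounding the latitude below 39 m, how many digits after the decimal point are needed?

4 decimal places

One degree of latitude covers 111000 m.
Rounding to N decimal places gives at most 0.5 × 10⁻ᴺ degrees of error, i.e. 0.5 × 10⁻ᴺ × 111000 m.
Setting 55500 × 10⁻ᴺ ≤ 39 gives 10ᴺ ≥ 1423, i.e. N ≥ 3.15.
N = 3 would give 55.5 m (too coarse); N = 4 gives 5.55 m ≤ 39 m.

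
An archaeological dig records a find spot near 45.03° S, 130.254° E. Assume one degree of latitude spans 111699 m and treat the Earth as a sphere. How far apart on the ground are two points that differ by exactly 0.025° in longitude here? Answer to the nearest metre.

One degree of longitude here spans 111699 × cos 45.03° = 111699 × 0.7067 ≈ 78941.8 m; 0.025° of that is 1973.54 m.

1974 metres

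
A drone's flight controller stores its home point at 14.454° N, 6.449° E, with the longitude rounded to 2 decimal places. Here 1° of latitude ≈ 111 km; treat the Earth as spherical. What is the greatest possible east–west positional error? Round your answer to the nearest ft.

Rounding to 2 decimal places leaves the longitude within ±0.005° of the true value.
At latitude 14.454° a degree of longitude spans 111000 m × cos 14.454° = 111000 × 0.9683 ≈ 107487 m.
Maximum E–W displacement: 0.005 × 107487 = 537.433 m.
Converting: 537.433 m × 3.2808 ft/m ≈ 1763.2 ft.

1763 ft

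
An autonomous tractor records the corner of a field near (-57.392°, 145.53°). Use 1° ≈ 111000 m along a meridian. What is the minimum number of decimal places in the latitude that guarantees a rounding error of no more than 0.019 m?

One degree of latitude covers 111000 m.
N decimal places → at most half a unit in the last place, 0.5 × 10⁻ᴺ° = 111000/2 × 10⁻ᴺ m.
Need 0.5 × 111000 × 10⁻ᴺ ≤ 0.019 → 10⁻ᴺ ≤ 3.423e-07, so N ≥ 6.47.
N = 6 would give 0.0555 m (too coarse); N = 7 gives 0.00555 m ≤ 0.019 m.

7 decimal places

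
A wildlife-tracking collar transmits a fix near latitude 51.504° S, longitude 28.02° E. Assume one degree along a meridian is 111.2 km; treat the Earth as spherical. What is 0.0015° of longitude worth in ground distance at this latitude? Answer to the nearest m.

At 51.504° a degree of longitude is 111200 × cos 51.504° ≈ 69217.6 m, so 0.0015° corresponds to 103.826 m.

104 m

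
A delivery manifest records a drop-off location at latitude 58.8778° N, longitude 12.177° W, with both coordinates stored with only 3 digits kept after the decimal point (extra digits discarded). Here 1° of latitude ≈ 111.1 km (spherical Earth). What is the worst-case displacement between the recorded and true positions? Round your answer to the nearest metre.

125 metres

Truncating at 3 decimal places can drop up to a full unit in the last place, so each coordinate may be off by as much as 0.001°.
Latitude error → 0.001 × 111100 = 111.1 m along the meridian.
East–west component at 58.8778°: 0.001° × 111100 × cos 58.8778° ≈ 0.001 × 57423.7 ≈ 57.4237 m.
Worst case both components are at the extreme and orthogonal: √(111.1² + 57.4237²) ≈ 125.063 m.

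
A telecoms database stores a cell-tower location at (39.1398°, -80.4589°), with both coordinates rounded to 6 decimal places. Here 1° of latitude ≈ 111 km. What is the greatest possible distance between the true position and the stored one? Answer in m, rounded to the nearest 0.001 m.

Rounding to 6 decimal places leaves each coordinate within ±5e-07° of the true value.
Latitude error → 5e-07 × 111000 = 0.0555 m along the meridian.
E–W at 39.1398°: 5e-07° × 111000 × cos 39.1398° = 5e-07 × 111000 × 0.7756 ≈ 0.0430463 m.
Combining orthogonally: (0.0555² + 0.0430463²)^½ ≈ 0.070237 m.

0.070 m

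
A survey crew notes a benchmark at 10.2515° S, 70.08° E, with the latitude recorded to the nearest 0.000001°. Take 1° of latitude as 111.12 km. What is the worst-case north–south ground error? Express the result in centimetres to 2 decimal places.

5.56 centimetres

Rounding to 6 decimal places leaves the latitude within ±5e-07° of the true value.
So the N–S error is at most 5e-07 × 111120 = 0.05556 m.
That is 0.05556 m = 5.556 cm.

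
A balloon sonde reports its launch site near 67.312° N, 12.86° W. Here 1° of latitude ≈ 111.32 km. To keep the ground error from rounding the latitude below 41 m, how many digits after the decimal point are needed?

One degree of latitude covers 111320 m.
Rounding to N decimal places gives at most 0.5 × 10⁻ᴺ degrees of error, i.e. 0.5 × 10⁻ᴺ × 111320 m.
Need 0.5 × 111320 × 10⁻ᴺ ≤ 41 → 10⁻ᴺ ≤ 7.366e-04, so N ≥ 3.13.
At 3 places the error can reach 55.7 m, but 4 places keeps it to 5.57 m.

4 decimal places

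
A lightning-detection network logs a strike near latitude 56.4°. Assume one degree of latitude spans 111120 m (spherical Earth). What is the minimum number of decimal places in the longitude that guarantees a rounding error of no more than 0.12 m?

At 56.4° one degree of longitude covers 111120 × cos 56.4° ≈ 111120 × 0.5534 ≈ 61492.9 m.
N decimal places → at most half a unit in the last place, 0.5 × 10⁻ᴺ° = 61492.9/2 × 10⁻ᴺ m.
Setting 30746.4 × 10⁻ᴺ ≤ 0.12 gives 10ᴺ ≥ 2.562e+05, i.e. N ≥ 5.41.
So 6 decimal places suffice (0.0307 m); 5 would allow up to 0.307 m.

6 decimal places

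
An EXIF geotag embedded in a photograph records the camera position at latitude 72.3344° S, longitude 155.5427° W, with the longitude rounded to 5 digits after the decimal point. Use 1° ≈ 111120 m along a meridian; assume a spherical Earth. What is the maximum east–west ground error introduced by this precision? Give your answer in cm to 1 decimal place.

Rounding to 5 decimal places leaves the longitude within ±5e-06° of the true value.
Parallels shrink by cos φ, so at 72.3344° a degree of longitude is 111120 × 0.3035 ≈ 33720.6 m.
So at most 5e-06° × 33720.6 ≈ 0.168603 m east–west.
That is 0.168603 m = 16.86 cm.

16.9 cm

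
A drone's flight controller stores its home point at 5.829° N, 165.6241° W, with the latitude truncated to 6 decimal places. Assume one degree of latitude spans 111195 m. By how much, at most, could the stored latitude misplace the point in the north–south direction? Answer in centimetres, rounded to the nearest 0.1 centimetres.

11.1 centimetres

Truncating at 6 decimal places can drop up to a full unit in the last place, so the latitude may be off by as much as 1e-06°.
So the N–S error is at most 1e-06 × 111195 = 0.111195 m.
That is 0.111195 m = 11.119 cm.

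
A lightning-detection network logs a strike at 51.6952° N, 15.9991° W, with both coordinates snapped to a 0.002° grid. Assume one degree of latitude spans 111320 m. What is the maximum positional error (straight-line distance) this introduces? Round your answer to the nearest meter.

131 meters

With a 0.002° grid the true value lies within half a step, ±0.002°/2 = ±0.001°, of the stored one.
North–south component: 0.001° × 111320 = 111.32 m.
E–W at 51.6952°: 0.001° × 111320 × cos 51.6952° = 0.001 × 111320 × 0.6198 ≈ 69.0011 m.
Worst case both components are at the extreme and orthogonal: √(111.32² + 69.0011²) ≈ 130.971 m.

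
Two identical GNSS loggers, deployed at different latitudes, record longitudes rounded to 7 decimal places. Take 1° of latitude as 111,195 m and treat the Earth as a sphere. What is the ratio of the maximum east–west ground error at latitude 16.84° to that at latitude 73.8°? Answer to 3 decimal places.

3.431

Rounding to 7 decimal places leaves the longitude within ±5e-08° of the true value.
At 16.84°: 5e-08° × 111195 × cos 16.84° = 5e-08 × 111195 × 0.9571 ≈ 0.0053213 m.
Error at 73.8° = 5e-08° × 111195 × cos 73.8° ≈ 0.0055597 × 0.2790 = 0.0015511 m.
The ratio reduces to cos 16.84° / cos 73.8° = 0.9571/0.2790 ≈ 3.4306.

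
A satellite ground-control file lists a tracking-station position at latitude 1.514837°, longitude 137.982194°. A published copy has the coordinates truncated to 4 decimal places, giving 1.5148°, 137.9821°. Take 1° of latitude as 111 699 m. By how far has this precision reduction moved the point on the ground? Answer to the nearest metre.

The latitude changed by +0.000037° and the longitude by +0.000094°.
N–S: 0.000037° × 111699 m/° = 4.13286 m.
East–west at this latitude: 0.000094° × 111699 × cos 1.5148° ≈ 0.000094 × 111660 = 10.496 m.
Distance: √(4.13286² + 10.496²) ≈ 11.2804 m.

11 metres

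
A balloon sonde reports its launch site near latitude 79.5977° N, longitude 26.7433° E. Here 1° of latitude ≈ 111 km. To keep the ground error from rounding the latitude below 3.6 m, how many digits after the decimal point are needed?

5

One degree of latitude covers 111000 m.
N decimal places → at most half a unit in the last place, 0.5 × 10⁻ᴺ° = 111000/2 × 10⁻ᴺ m.
Setting 55500 × 10⁻ᴺ ≤ 3.6 gives 10ᴺ ≥ 1.542e+04, i.e. N ≥ 4.19.
So 5 decimal places suffice (0.555 m); 4 would allow up to 5.55 m.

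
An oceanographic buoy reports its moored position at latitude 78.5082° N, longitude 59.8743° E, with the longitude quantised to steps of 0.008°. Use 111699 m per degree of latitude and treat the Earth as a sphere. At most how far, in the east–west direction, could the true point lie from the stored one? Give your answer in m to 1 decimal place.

With a 0.008° grid the true value lies within half a step, ±0.008°/2 = ±0.004°, of the stored one.
One degree of longitude at 78.5082° is 111699 × cos 78.5082° ≈ 111699 × 0.1992 = 22253.5 m.
East–west error: 0.004° × 22253.5 m/° ≈ 89.0141 m.

89.0 m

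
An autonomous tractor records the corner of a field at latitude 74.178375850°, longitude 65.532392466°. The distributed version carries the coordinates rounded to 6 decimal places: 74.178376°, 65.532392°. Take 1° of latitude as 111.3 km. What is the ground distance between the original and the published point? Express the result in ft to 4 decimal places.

0.0718 ft

The latitude changed by -0.000000150° and the longitude by +0.000000466°.
North–south shift: -0.000000150 × 111300 = -0.016695 m.
E–W at 74.1784°: 0.000000466° × 111300 × cos 74.1784° = 0.000000466 × 111300 × 0.2726 ≈ 0.0141409 m.
Hypotenuse of the two orthogonal shifts: √(0.016695² + 0.0141409²) = 0.0218789 m.
In feet: 0.0218789 m ÷ 0.3048 ≈ 0.071781 ft.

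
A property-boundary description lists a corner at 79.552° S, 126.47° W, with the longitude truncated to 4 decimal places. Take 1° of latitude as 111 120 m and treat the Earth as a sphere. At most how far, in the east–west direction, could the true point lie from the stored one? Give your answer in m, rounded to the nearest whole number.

Truncating at 4 decimal places can drop up to a full unit in the last place, so the longitude may be off by as much as 0.0001°.
One degree of longitude at 79.552° is 111120 × cos 79.552° ≈ 111120 × 0.1813 = 20150.8 m.
East–west error: 0.0001° × 20150.8 m/° ≈ 2.01508 m.

2 m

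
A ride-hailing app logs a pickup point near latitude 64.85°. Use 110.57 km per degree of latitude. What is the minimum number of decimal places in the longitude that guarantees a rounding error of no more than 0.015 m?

At 64.85° one degree of longitude covers 110570 × cos 64.85° ≈ 110570 × 0.4250 ≈ 46991.1 m.
Rounding to N decimal places gives at most 0.5 × 10⁻ᴺ degrees of error, i.e. 0.5 × 10⁻ᴺ × 46991.1 m.
Setting 23495.5 × 10⁻ᴺ ≤ 0.015 gives 10ᴺ ≥ 1.566e+06, i.e. N ≥ 6.19.
At 6 places the error can reach 0.0235 m, but 7 places keeps it to 0.00235 m.

7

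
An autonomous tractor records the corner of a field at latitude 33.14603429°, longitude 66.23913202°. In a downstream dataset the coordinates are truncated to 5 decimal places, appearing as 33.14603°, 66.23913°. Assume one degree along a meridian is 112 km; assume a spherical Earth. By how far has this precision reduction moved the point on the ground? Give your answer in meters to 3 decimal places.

Δlat = 33.14603429 − 33.14603 = +0.00000429°; Δlon = 66.23913202 − 66.23913 = +0.00000202°.
N–S: 0.00000429° × 112000 m/° = 0.48048 m.
East–west at this latitude: 0.00000202° × 112000 × cos 33.146° ≈ 0.00000202 × 93775.3 = 0.189426 m.
Distance: √(0.48048² + 0.189426²) ≈ 0.516472 m.

0.516 meters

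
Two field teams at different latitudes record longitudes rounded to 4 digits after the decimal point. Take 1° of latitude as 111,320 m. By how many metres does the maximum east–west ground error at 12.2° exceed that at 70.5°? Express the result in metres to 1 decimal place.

Rounding to 4 decimal places leaves the longitude within ±5e-05° of the true value.
At 12.2°: 5e-05° × 111320 × cos 12.2° = 5e-05 × 111320 × 0.9774 ≈ 5.4403 m.
At 70.5°: 5e-05° × 111320 × cos 70.5° = 5e-05 × 111320 × 0.3338 ≈ 1.858 m.
Difference: 5.4403 − 1.858 = 3.5823 m.

3.6 metres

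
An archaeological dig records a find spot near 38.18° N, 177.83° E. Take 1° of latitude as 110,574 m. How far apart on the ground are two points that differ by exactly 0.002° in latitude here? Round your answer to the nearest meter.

221 meters

0.002° × 110574 m/° = 221.148 m.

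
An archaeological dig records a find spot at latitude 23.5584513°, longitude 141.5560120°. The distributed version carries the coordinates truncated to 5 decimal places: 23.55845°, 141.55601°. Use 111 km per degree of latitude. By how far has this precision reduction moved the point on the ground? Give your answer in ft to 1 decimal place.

0.8 ft

Δlat = 23.5584513 − 23.55845 = +0.0000013°; Δlon = 141.5560120 − 141.55601 = +0.0000020°.
North–south shift: 0.0000013 × 111000 = 0.1443 m.
East–west at this latitude: 0.0000020° × 111000 × cos 23.5585° ≈ 0.0000020 × 101748 = 0.203497 m.
Distance: √(0.1443² + 0.203497²) ≈ 0.249466 m.
In feet: 0.249466 m ÷ 0.3048 ≈ 0.81846 ft.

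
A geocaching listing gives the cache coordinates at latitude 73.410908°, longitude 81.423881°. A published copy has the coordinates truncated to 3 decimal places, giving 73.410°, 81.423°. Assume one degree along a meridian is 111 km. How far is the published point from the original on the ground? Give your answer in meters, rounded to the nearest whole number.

Δlat = 73.410908 − 73.410 = +0.000908°; Δlon = 81.423881 − 81.423 = +0.000881°.
North–south shift: 0.000908 × 111000 = 100.788 m.
E–W at 73.41°: 0.000881° × 111000 × cos 73.41° = 0.000881 × 111000 × 0.2855 ≈ 27.9214 m.
Distance: √(100.788² + 27.9214²) ≈ 104.584 m.

105 meters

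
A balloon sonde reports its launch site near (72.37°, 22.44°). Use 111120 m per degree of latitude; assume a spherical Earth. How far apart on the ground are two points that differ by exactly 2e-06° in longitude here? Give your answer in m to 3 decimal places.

0.067 m

2e-06° of longitude at 72.37° is 2e-06 × 111120 × cos 72.37° ≈ 2e-06 × 33654.8 = 0.0673096 m.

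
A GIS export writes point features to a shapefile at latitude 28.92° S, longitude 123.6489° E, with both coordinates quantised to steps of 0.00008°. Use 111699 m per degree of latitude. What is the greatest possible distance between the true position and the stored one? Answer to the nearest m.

With a 0.00008° grid the true value lies within half a step, ±0.00008°/2 = ±4e-05°, of the stored one.
Latitude error → 4e-05 × 111699 = 4.46796 m along the meridian.
East–west component at 28.92°: 4e-05° × 111699 × cos 28.92° ≈ 4e-05 × 97769.7 ≈ 3.91079 m.
The two errors are perpendicular, so the maximum displacement is √(4.46796² + 3.91079²) ≈ 5.93775 m.

6 m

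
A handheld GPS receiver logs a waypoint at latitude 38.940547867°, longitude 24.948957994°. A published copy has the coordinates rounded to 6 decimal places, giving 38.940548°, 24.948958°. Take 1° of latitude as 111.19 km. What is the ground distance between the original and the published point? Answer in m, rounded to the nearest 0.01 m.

Δlat = 38.940547867 − 38.940548 = -0.000000133°; Δlon = 24.948957994 − 24.948958 = -0.000000006°.
North–south shift: -0.000000133 × 111190 = -0.0147883 m.
E–W at 38.9405°: -0.000000006° × 111190 × cos 38.9405° = -0.000000006 × 111190 × 0.7778 ≈ -0.000518901 m.
Distance: √(0.0147883² + 0.000518901²) ≈ 0.0147974 m.

0.01 m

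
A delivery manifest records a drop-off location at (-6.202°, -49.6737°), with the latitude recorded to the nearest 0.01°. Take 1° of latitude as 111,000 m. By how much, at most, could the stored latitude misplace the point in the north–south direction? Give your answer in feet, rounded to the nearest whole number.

Rounding to 2 decimal places leaves the latitude within ±0.005° of the true value.
So the N–S error is at most 0.005 × 111000 = 555 m.
Converting: 555 m × 3.2808 ft/m ≈ 1820.9 ft.

1821 feet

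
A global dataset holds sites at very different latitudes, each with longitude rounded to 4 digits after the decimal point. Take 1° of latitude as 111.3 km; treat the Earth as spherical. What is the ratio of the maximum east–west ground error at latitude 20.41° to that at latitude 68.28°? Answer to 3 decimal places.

2.533

Rounding to 4 decimal places leaves the longitude within ±5e-05° of the true value.
At 20.41°: 5e-05° × 111300 × cos 20.41° = 5e-05 × 111300 × 0.9372 ≈ 5.2156 m.
At 68.28°: 5e-05° × 111300 × cos 68.28° = 5e-05 × 111300 × 0.3701 ≈ 2.0594 m.
Ratio: 5.2156 / 2.0594 = cos 20.41° / cos 68.28° ≈ 2.5325.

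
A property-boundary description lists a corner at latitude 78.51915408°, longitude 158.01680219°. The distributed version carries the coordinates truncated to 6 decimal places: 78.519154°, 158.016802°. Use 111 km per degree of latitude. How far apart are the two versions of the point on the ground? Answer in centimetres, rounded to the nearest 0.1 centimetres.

1.0 centimetres

The latitude changed by +0.00000008° and the longitude by +0.00000019°.
N–S: 0.00000008° × 111000 m/° = 0.00888 m.
E–W at 78.5192°: 0.00000019° × 111000 × cos 78.5192° = 0.00000019 × 111000 × 0.1990 ≈ 0.00419776 m.
Hypotenuse of the two orthogonal shifts: √(0.00888² + 0.00419776²) = 0.0098222 m.
That is 0.0098222 m = 0.98222 cm.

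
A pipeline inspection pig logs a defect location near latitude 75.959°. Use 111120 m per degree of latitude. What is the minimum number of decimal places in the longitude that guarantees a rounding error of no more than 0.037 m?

6 decimal places

At 75.959° one degree of longitude covers 111120 × cos 75.959° ≈ 111120 × 0.2426 ≈ 26959.5 m.
With N decimal places the half-ulp bound is 0.5·10⁻ᴺ°, or 0.5·10⁻ᴺ × 26959.5 m on the ground.
Need 0.5 × 26959.5 × 10⁻ᴺ ≤ 0.037 → 10⁻ᴺ ≤ 2.745e-06, so N ≥ 5.56.
At 5 places the error can reach 0.135 m, but 6 places keeps it to 0.0135 m.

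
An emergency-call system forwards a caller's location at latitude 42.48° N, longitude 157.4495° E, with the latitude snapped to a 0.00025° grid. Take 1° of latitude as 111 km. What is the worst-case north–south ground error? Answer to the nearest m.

With a 0.00025° grid the true value lies within half a step, ±0.00025°/2 = ±0.000125°, of the stored one.
Along the meridian that is 0.000125° × 111000 m/° = 13.875 m.

14 m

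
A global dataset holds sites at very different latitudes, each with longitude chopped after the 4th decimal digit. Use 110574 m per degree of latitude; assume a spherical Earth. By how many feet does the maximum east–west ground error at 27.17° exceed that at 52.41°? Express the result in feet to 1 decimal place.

Truncating at 4 decimal places can drop up to a full unit in the last place, so the longitude may be off by as much as 0.0001°.
At 27.17°: 0.0001° × 110574 × cos 27.17° = 0.0001 × 110574 × 0.8897 ≈ 9.8373 m.
Error at 52.41° = 0.0001° × 110574 × cos 52.41° ≈ 11.057 × 0.6100 = 6.7451 m.
Difference: 9.8373 − 6.7451 = 3.0922 m.
Converting: 3.09219 m × 3.2808 ft/m ≈ 10.145 ft.

10.1 feet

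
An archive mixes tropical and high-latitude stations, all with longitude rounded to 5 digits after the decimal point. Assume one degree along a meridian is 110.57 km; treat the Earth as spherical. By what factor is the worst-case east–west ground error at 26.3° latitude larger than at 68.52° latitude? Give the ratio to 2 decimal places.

2.45

Rounding to 5 decimal places leaves the longitude within ±5e-06° of the true value.
At 26.3°: 5e-06° × 110570 × cos 26.3° = 5e-06 × 110570 × 0.8965 ≈ 0.49562 m.
At 68.52°: 5e-06° × 110570 × cos 68.52° = 5e-06 × 110570 × 0.3662 ≈ 0.20244 m.
The ratio reduces to cos 26.3° / cos 68.52° = 0.8965/0.3662 ≈ 2.4482.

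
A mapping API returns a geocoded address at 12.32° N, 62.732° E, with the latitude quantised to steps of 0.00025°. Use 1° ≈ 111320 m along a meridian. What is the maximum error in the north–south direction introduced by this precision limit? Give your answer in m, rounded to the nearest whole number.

With a 0.00025° grid the true value lies within half a step, ±0.00025°/2 = ±0.000125°, of the stored one.
North–south distance: 0.000125° × 111320 m/° = 13.915 m.

14 m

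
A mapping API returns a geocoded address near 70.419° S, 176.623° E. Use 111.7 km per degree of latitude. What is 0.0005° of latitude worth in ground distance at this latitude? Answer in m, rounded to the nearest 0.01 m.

Along a meridian 0.0005° is 0.0005 × 111700 = 55.85 m.

55.85 m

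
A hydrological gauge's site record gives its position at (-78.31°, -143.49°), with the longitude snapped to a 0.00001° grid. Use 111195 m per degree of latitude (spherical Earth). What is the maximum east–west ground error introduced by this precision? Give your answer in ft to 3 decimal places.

0.370 ft

With a 0.00001° grid the true value lies within half a step, ±0.00001°/2 = ±5e-06°, of the stored one.
Parallels shrink by cos φ, so at 78.31° a degree of longitude is 111195 × 0.2026 ≈ 22529.9 m.
East–west error: 5e-06° × 22529.9 m/° ≈ 0.11265 m.
In feet: 0.11265 m ÷ 0.3048 ≈ 0.36959 ft.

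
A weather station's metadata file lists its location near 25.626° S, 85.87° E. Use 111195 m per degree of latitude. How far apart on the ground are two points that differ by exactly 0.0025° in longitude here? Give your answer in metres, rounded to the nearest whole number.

251 metres

One degree of longitude here spans 111195 × cos 25.626° = 111195 × 0.9016 ≈ 100257 m; 0.0025° of that is 250.644 m.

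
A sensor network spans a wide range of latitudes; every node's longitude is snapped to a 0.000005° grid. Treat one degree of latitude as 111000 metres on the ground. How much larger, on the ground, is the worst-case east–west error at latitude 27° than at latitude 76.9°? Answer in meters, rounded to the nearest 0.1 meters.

0.2 meters

With a 0.000005° grid the true value lies within half a step, ±0.000005°/2 = ±2.5e-06°, of the stored one.
At 27°: 2.5e-06° × 111000 × cos 27° = 2.5e-06 × 111000 × 0.8910 ≈ 0.24725 m.
Error at 76.9° = 2.5e-06° × 111000 × cos 76.9° ≈ 0.2775 × 0.2267 = 0.062896 m.
So the lower-latitude error exceeds the higher by 0.24725 − 0.062896 = 0.18436 m.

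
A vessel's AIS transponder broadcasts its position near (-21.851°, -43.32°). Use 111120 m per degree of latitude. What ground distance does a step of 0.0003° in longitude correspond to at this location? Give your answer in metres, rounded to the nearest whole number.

One degree of longitude here spans 111120 × cos 21.851° = 111120 × 0.9282 ≈ 103137 m; 0.0003° of that is 30.941 m.

31 metres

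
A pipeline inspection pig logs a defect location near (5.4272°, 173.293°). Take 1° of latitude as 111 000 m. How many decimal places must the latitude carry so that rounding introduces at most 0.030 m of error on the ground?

One degree of latitude covers 111000 m.
N decimal places → at most half a unit in the last place, 0.5 × 10⁻ᴺ° = 111000/2 × 10⁻ᴺ m.
Need 0.5 × 111000 × 10⁻ᴺ ≤ 0.030 → 10⁻ᴺ ≤ 5.405e-07, so N ≥ 6.27.
So 7 decimal places suffice (0.00555 m); 6 would allow up to 0.0555 m.

7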